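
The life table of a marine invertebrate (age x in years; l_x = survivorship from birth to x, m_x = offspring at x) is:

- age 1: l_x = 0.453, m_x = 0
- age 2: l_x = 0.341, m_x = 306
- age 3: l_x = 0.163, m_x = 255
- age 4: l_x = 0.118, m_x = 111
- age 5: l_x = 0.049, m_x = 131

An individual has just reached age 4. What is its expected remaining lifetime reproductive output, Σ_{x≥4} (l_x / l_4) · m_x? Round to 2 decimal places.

165.40

l_4 = 0.118. Conditional survival from age 4 to x is l_x / l_4.
  x=4: (0.118/0.118) × 111 = 111.0000
  x=5: (0.049/0.118) × 131 = 54.3983
Sum = 111.0000 + 54.3983 = 165.3983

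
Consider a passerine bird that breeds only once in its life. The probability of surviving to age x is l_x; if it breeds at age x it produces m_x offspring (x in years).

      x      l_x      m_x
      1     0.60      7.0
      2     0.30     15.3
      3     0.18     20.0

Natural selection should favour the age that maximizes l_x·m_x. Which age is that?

Expected offspring if breeding at age x = l_x × m_x:
  age 1: 0.60 × 7.0 = 4.200
  age 2: 0.30 × 15.3 = 4.590
  age 3: 0.18 × 20.0 = 3.600
Maximum at age 2 (4.590).

2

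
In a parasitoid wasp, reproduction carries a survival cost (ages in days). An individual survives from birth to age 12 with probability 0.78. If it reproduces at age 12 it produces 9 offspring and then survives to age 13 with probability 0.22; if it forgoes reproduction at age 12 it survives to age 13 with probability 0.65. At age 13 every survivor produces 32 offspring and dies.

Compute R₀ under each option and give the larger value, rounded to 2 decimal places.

breed at age 12: R₀ = 0.78 × (9 + 0.22 × 32) = 0.78 × 16.0400 = 12.5112
delay to age 13: R₀ = 0.78 × (0.65 × 32) = 0.78 × 20.8000 = 16.2240
Higher: delay to age 13 (16.2240).

16.22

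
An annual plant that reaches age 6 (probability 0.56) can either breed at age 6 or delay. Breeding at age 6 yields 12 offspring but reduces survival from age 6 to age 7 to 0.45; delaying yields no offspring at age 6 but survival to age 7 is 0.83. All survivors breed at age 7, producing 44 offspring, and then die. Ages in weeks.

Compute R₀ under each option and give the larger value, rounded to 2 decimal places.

20.45

breed at age 6: R₀ = 0.56 × (12 + 0.45 × 44) = 0.56 × 31.8000 = 17.8080
delay to age 7: R₀ = 0.56 × (0.83 × 44) = 0.56 × 36.5200 = 20.4512
Higher: delay to age 7 (20.4512).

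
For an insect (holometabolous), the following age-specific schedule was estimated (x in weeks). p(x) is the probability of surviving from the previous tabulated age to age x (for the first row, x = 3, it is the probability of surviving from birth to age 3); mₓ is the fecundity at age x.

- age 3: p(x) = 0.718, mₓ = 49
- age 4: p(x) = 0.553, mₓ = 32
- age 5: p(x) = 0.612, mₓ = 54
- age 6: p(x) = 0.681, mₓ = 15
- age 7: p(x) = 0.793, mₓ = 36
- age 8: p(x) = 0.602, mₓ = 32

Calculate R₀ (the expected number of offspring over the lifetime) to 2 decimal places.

70.74

Survivorship from birth: l_x = p_3·p_4·…·p_x.
  l_3 = 0.71800
  l_4 = 0.39705
  l_5 = 0.24300
  l_6 = 0.16548
  l_7 = 0.13123
  l_8 = 0.07900
R₀ = Σ l_x mₓ:
  age 3: 0.71800 × 49 = 35.1820
  age 4: 0.39705 × 32 = 12.7056
  age 5: 0.24300 × 54 = 13.1220
  age 6: 0.16548 × 15 = 2.4822
  age 7: 0.13123 × 36 = 4.7243
  age 8: 0.07900 × 32 = 2.5280
R₀ = 35.1820 + 12.7056 + 13.1220 + 2.4822 + 4.7243 + 2.5280 = 70.7441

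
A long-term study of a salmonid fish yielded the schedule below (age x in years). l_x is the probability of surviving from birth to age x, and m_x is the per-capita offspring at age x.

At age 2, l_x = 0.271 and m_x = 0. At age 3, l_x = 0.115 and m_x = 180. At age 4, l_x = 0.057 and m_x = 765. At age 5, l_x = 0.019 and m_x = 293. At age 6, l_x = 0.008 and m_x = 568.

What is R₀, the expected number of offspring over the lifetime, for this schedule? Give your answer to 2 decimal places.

74.42

R₀ = Σ l_x m_x:
  age 2: 0.271 × 0 = 0.0000
  age 3: 0.115 × 180 = 20.7000
  age 4: 0.057 × 765 = 43.6050
  age 5: 0.019 × 293 = 5.5670
  age 6: 0.008 × 568 = 4.5440
R₀ = 0.0000 + 20.7000 + 43.6050 + 5.5670 + 4.5440 = 74.4160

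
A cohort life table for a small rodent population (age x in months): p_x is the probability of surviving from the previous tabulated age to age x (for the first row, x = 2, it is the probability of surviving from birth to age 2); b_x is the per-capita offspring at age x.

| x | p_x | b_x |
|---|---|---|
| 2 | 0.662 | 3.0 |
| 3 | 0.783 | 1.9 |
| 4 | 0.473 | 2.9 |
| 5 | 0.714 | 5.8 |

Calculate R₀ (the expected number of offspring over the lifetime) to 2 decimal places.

Survivorship from birth: l_x = p_2·p_3·…·p_x.
  l_2 = 0.66200
  l_3 = 0.51835
  l_4 = 0.24518
  l_5 = 0.17506
R₀ = Σ l_x b_x:
  age 2: 0.66200 × 3.0 = 1.9860
  age 3: 0.51835 × 1.9 = 0.9849
  age 4: 0.24518 × 2.9 = 0.7110
  age 5: 0.17506 × 5.8 = 1.0153
R₀ = 1.9860 + 0.9849 + 0.7110 + 1.0153 = 4.6972

4.70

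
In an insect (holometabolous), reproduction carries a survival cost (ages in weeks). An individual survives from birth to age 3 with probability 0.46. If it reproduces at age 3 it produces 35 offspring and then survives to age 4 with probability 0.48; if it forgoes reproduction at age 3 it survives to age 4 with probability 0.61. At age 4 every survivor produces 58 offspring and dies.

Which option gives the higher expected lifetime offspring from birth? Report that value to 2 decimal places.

28.91

breed at age 3: R₀ = 0.46 × (35 + 0.48 × 58) = 0.46 × 62.8400 = 28.9064
delay to age 4: R₀ = 0.46 × (0.61 × 58) = 0.46 × 35.3800 = 16.2748
Higher: breed at age 3 (28.9064).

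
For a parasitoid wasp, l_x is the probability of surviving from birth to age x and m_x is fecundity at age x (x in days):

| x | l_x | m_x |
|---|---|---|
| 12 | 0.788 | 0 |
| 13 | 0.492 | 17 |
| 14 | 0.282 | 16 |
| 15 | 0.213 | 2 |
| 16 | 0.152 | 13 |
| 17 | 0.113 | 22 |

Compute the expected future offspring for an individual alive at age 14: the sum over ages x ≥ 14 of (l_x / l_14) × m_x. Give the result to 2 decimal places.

33.33

l_14 = 0.282. Conditional survival from age 14 to x is l_x / l_14.
  x=14: (0.282/0.282) × 16 = 16.0000
  x=15: (0.213/0.282) × 2 = 1.5106
  x=16: (0.152/0.282) × 13 = 7.0071
  x=17: (0.113/0.282) × 22 = 8.8156
Sum = 16.0000 + 1.5106 + 7.0071 + 8.8156 = 33.3333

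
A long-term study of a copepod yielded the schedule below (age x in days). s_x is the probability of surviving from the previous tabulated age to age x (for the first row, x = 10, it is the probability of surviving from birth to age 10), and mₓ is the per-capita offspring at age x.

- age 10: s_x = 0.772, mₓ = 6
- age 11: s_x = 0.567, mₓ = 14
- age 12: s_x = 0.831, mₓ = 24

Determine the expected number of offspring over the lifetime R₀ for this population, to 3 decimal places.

19.490

Survivorship from birth: l_x = s_10·s_11·…·s_x.
  l_10 = 0.77200
  l_11 = 0.43772
  l_12 = 0.36375
R₀ = Σ l_x mₓ:
  age 10: 0.77200 × 6 = 4.6320
  age 11: 0.43772 × 14 = 6.1281
  age 12: 0.36375 × 24 = 8.7300
R₀ = 4.6320 + 6.1281 + 8.7300 = 19.4901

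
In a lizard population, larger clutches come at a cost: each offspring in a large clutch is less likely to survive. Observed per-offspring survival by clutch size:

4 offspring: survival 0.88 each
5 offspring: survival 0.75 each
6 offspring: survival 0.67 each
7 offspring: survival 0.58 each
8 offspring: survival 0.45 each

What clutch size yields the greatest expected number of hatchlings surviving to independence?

Expected hatchlings surviving to independence = c × s(c):
  c=4: 4 × 0.88 = 3.520
  c=5: 5 × 0.75 = 3.750
  c=6: 6 × 0.67 = 4.020
  c=7: 7 × 0.58 = 4.060
  c=8: 8 × 0.45 = 3.600
Maximum at c = 7 (4.060 hatchlings surviving to independence).

7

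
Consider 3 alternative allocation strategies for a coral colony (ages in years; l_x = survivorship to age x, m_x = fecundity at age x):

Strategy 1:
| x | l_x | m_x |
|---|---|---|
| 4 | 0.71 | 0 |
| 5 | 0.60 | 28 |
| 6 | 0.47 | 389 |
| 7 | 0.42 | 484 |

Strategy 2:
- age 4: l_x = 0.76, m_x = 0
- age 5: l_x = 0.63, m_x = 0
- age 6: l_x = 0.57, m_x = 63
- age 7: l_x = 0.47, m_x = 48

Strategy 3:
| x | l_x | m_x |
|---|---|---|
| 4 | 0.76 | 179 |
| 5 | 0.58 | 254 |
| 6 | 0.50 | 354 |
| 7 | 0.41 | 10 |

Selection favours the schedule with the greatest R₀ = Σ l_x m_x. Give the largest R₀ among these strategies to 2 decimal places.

Strategy 1: R₀ = 0.71×0 + 0.60×28 + 0.47×389 + 0.42×484 = 402.9100
Strategy 2: R₀ = 0.76×0 + 0.63×0 + 0.57×63 + 0.47×48 = 58.4700
Strategy 3: R₀ = 0.76×179 + 0.58×254 + 0.50×354 + 0.41×10 = 464.4600
Highest R₀: strategy 3 with 464.4600.

464.46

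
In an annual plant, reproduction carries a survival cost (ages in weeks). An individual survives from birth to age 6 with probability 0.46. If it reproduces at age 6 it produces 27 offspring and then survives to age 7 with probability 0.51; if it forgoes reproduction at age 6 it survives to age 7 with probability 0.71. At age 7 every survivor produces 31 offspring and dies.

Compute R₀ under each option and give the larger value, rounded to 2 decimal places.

breed at age 6: R₀ = 0.46 × (27 + 0.51 × 31) = 0.46 × 42.8100 = 19.6926
delay to age 7: R₀ = 0.46 × (0.71 × 31) = 0.46 × 22.0100 = 10.1246
Higher: breed at age 6 (19.6926).

19.69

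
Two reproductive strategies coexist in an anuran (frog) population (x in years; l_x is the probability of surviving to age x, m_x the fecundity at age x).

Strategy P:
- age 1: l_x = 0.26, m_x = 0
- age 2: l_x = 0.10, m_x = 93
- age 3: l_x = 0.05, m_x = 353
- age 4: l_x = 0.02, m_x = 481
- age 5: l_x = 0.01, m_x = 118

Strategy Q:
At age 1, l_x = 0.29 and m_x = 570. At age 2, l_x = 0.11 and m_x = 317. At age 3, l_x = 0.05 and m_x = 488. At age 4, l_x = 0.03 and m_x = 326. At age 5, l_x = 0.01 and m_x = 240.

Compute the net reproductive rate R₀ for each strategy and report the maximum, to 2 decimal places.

236.75

Strategy P: R₀ = 0.26×0 + 0.10×93 + 0.05×353 + 0.02×481 + 0.01×118 = 37.7500
Strategy Q: R₀ = 0.29×570 + 0.11×317 + 0.05×488 + 0.03×326 + 0.01×240 = 236.7500
Highest R₀: strategy Q with 236.7500.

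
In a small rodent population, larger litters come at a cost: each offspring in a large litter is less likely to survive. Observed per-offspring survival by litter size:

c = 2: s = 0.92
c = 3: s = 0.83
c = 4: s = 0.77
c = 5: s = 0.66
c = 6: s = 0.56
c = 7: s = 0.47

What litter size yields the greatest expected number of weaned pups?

Expected weaned pups = c × s(c):
  c=2: 2 × 0.92 = 1.840
  c=3: 3 × 0.83 = 2.490
  c=4: 4 × 0.77 = 3.080
  c=5: 5 × 0.66 = 3.300
  c=6: 6 × 0.56 = 3.360
  c=7: 7 × 0.47 = 3.290
Maximum at c = 6 (3.360 weaned pups).

6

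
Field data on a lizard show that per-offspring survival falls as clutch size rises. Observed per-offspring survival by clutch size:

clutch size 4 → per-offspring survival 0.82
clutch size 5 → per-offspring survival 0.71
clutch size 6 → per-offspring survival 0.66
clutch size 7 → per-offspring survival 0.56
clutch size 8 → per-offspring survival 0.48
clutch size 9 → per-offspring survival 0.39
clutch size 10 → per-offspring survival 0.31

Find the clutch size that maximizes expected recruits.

6

Expected recruits = c × s(c):
  c=4: 4 × 0.82 = 3.280
  c=5: 5 × 0.71 = 3.550
  c=6: 6 × 0.66 = 3.960
  c=7: 7 × 0.56 = 3.920
  c=8: 8 × 0.48 = 3.840
  c=9: 9 × 0.39 = 3.510
  c=10: 10 × 0.31 = 3.100
Maximum at c = 6 (3.960 recruits).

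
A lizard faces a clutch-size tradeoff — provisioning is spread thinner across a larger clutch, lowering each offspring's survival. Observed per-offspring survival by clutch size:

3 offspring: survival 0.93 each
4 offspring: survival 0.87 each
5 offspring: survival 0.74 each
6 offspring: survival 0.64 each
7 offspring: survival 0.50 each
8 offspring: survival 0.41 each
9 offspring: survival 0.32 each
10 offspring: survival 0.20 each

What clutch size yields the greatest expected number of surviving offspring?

Expected surviving offspring = c × s(c):
  c=3: 3 × 0.93 = 2.790
  c=4: 4 × 0.87 = 3.480
  c=5: 5 × 0.74 = 3.700
  c=6: 6 × 0.64 = 3.840
  c=7: 7 × 0.50 = 3.500
  c=8: 8 × 0.41 = 3.280
  c=9: 9 × 0.32 = 2.880
  c=10: 10 × 0.20 = 2.000
Maximum at c = 6 (3.840 surviving offspring).

6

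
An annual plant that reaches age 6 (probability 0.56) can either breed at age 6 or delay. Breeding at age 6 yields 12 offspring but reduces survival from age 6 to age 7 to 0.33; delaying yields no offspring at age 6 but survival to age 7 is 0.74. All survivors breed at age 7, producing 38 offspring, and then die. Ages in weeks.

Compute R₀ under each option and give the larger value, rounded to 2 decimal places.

breed at age 6: R₀ = 0.56 × (12 + 0.33 × 38) = 0.56 × 24.5400 = 13.7424
delay to age 7: R₀ = 0.56 × (0.74 × 38) = 0.56 × 28.1200 = 15.7472
Higher: delay to age 7 (15.7472).

15.75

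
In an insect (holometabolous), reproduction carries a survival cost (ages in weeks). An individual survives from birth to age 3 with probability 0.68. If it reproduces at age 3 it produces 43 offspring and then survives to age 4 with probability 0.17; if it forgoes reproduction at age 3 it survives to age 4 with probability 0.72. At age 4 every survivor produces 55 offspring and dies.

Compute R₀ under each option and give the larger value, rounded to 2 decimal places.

breed at age 3: R₀ = 0.68 × (43 + 0.17 × 55) = 0.68 × 52.3500 = 35.5980
delay to age 4: R₀ = 0.68 × (0.72 × 55) = 0.68 × 39.6000 = 26.9280
Higher: breed at age 3 (35.5980).

35.60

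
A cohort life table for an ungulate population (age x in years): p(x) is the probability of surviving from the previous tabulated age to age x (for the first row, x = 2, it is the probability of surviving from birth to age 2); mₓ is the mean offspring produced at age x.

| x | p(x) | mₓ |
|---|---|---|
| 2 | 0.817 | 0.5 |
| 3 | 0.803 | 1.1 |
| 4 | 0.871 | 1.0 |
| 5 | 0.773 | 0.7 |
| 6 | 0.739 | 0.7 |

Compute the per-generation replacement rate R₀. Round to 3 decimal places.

Survivorship from birth: l_x = p_2·p_3·…·p_x.
  l_2 = 0.81700
  l_3 = 0.65605
  l_4 = 0.57142
  l_5 = 0.44171
  l_6 = 0.32642
R₀ = Σ l_x mₓ:
  age 2: 0.81700 × 0.5 = 0.4085
  age 3: 0.65605 × 1.1 = 0.7217
  age 4: 0.57142 × 1.0 = 0.5714
  age 5: 0.44171 × 0.7 = 0.3092
  age 6: 0.32642 × 0.7 = 0.2285
R₀ = 0.4085 + 0.7217 + 0.5714 + 0.3092 + 0.2285 = 2.2393

2.239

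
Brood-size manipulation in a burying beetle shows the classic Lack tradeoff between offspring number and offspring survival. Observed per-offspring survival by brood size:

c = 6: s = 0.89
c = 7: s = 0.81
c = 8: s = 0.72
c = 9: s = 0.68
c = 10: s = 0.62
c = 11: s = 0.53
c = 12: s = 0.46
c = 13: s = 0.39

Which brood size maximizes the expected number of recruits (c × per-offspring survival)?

Expected recruits = c × s(c):
  c=6: 6 × 0.89 = 5.340
  c=7: 7 × 0.81 = 5.670
  c=8: 8 × 0.72 = 5.760
  c=9: 9 × 0.68 = 6.120
  c=10: 10 × 0.62 = 6.200
  c=11: 11 × 0.53 = 5.830
  c=12: 12 × 0.46 = 5.520
  c=13: 13 × 0.39 = 5.070
Maximum at c = 10 (6.200 recruits).

10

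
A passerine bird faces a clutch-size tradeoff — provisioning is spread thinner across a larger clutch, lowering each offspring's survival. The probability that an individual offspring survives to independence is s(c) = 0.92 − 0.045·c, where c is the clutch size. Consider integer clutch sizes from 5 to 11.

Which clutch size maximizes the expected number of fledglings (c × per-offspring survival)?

10

Expected fledglings = c × s(c):
  c=5: 5 × 0.695 = 3.475
  c=6: 6 × 0.650 = 3.900
  c=7: 7 × 0.605 = 4.235
  c=8: 8 × 0.560 = 4.480
  c=9: 9 × 0.515 = 4.635
  c=10: 10 × 0.470 = 4.700
  c=11: 11 × 0.425 = 4.675
Maximum at c = 10 (4.700 fledglings).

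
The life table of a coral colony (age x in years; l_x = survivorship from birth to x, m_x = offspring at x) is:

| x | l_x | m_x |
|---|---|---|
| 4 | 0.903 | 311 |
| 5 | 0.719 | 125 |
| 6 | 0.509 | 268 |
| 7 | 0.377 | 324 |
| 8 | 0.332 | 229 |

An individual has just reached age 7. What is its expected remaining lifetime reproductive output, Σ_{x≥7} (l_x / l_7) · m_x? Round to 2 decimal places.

525.67

l_7 = 0.377. Conditional survival from age 7 to x is l_x / l_7.
  x=7: (0.377/0.377) × 324 = 324.0000
  x=8: (0.332/0.377) × 229 = 201.6658
Sum = 324.0000 + 201.6658 = 525.6658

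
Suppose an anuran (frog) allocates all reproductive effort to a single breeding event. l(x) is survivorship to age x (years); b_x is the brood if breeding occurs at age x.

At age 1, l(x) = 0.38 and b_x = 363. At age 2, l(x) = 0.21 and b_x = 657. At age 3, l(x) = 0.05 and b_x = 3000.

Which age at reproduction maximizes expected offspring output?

3

Expected offspring if breeding at age x = l(x) × b_x:
  age 1: 0.38 × 363 = 137.940
  age 2: 0.21 × 657 = 137.970
  age 3: 0.05 × 3000 = 150.000
Maximum at age 3 (150.000).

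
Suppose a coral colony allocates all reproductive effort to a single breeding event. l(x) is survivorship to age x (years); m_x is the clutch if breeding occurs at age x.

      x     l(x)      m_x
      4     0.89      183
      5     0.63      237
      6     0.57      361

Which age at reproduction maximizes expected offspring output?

Expected offspring if breeding at age x = l(x) × m_x:
  age 4: 0.89 × 183 = 162.870
  age 5: 0.63 × 237 = 149.310
  age 6: 0.57 × 361 = 205.770
Maximum at age 6 (205.770).

6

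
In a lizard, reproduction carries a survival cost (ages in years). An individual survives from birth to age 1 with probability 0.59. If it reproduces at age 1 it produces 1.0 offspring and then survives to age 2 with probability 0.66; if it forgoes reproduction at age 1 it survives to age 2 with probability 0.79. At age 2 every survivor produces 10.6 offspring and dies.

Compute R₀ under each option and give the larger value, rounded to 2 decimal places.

breed at age 1: R₀ = 0.59 × (1.0 + 0.66 × 10.6) = 0.59 × 7.9960 = 4.7176
delay to age 2: R₀ = 0.59 × (0.79 × 10.6) = 0.59 × 8.3740 = 4.9407
Higher: delay to age 2 (4.9407).

4.94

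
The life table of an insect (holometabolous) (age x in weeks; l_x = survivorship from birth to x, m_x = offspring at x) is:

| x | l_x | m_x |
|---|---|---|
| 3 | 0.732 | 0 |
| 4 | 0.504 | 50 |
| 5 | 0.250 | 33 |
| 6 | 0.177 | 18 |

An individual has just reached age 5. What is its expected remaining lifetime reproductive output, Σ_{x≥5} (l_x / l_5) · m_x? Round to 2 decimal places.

45.74

l_5 = 0.250. Conditional survival from age 5 to x is l_x / l_5.
  x=5: (0.250/0.250) × 33 = 33.0000
  x=6: (0.177/0.250) × 18 = 12.7440
Sum = 33.0000 + 12.7440 = 45.7440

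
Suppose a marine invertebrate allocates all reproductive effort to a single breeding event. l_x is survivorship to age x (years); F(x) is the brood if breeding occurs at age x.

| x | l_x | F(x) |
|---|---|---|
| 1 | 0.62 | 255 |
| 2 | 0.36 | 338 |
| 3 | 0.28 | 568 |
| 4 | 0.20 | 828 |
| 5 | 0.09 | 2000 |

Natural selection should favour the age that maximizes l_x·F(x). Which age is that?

5

Expected offspring if breeding at age x = l_x × F(x):
  age 1: 0.62 × 255 = 158.100
  age 2: 0.36 × 338 = 121.680
  age 3: 0.28 × 568 = 159.040
  age 4: 0.20 × 828 = 165.600
  age 5: 0.09 × 2000 = 180.000
Maximum at age 5 (180.000).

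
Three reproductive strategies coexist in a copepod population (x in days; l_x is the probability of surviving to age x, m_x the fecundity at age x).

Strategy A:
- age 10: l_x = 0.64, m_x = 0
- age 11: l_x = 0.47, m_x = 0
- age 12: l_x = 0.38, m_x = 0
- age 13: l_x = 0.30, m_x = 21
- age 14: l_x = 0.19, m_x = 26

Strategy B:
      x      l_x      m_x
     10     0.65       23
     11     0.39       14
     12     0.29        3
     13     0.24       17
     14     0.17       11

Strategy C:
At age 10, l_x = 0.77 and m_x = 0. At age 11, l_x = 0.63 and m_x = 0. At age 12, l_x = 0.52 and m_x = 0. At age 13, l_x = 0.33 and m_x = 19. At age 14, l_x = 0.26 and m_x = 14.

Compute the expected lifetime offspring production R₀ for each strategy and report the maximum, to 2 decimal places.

Strategy A: R₀ = 0.64×0 + 0.47×0 + 0.38×0 + 0.30×21 + 0.19×26 = 11.2400
Strategy B: R₀ = 0.65×23 + 0.39×14 + 0.29×3 + 0.24×17 + 0.17×11 = 27.2300
Strategy C: R₀ = 0.77×0 + 0.63×0 + 0.52×0 + 0.33×19 + 0.26×14 = 9.9100
Highest R₀: strategy B with 27.2300.

27.23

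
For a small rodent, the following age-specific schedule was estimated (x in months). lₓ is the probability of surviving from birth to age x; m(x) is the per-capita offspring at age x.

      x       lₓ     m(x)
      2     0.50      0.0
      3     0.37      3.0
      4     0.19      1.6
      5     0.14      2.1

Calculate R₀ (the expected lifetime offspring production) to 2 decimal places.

1.71

R₀ = Σ lₓ m(x):
  age 2: 0.50 × 0.0 = 0.0000
  age 3: 0.37 × 3.0 = 1.1100
  age 4: 0.19 × 1.6 = 0.3040
  age 5: 0.14 × 2.1 = 0.2940
R₀ = 0.0000 + 1.1100 + 0.3040 + 0.2940 = 1.7080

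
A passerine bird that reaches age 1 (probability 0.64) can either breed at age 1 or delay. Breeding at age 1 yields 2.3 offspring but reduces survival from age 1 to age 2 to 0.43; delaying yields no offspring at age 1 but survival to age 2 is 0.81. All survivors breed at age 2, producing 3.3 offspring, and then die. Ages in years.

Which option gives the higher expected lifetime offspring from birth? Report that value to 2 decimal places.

2.38

breed at age 1: R₀ = 0.64 × (2.3 + 0.43 × 3.3) = 0.64 × 3.7190 = 2.3802
delay to age 2: R₀ = 0.64 × (0.81 × 3.3) = 0.64 × 2.6730 = 1.7107
Higher: breed at age 1 (2.3802).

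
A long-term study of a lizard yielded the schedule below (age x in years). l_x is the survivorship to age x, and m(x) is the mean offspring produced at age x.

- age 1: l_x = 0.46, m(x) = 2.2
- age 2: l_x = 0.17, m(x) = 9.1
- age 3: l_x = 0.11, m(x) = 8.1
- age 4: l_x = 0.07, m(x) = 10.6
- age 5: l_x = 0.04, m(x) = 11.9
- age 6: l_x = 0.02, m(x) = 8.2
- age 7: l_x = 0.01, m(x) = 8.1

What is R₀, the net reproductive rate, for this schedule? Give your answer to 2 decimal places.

R₀ = Σ l_x m(x):
  age 1: 0.46 × 2.2 = 1.0120
  age 2: 0.17 × 9.1 = 1.5470
  age 3: 0.11 × 8.1 = 0.8910
  age 4: 0.07 × 10.6 = 0.7420
  age 5: 0.04 × 11.9 = 0.4760
  age 6: 0.02 × 8.2 = 0.1640
  age 7: 0.01 × 8.1 = 0.0810
R₀ = 1.0120 + 1.5470 + 0.8910 + 0.7420 + 0.4760 + 0.1640 + 0.0810 = 4.9130

4.91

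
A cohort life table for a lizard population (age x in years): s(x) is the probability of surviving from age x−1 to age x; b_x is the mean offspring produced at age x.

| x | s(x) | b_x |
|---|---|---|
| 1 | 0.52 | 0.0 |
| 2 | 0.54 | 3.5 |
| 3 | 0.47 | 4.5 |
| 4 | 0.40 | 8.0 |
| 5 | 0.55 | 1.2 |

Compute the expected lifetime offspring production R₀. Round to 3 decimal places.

2.034

Survivorship from birth: l_x = s_1·s_2·…·s_x.
  l_1 = 0.52000
  l_2 = 0.28080
  l_3 = 0.13198
  l_4 = 0.05279
  l_5 = 0.02903
R₀ = Σ l_x b_x:
  age 1: 0.52000 × 0.0 = 0.0000
  age 2: 0.28080 × 3.5 = 0.9828
  age 3: 0.13198 × 4.5 = 0.5939
  age 4: 0.05279 × 8.0 = 0.4223
  age 5: 0.02903 × 1.2 = 0.0348
R₀ = 0.0000 + 0.9828 + 0.5939 + 0.4223 + 0.0348 = 2.0339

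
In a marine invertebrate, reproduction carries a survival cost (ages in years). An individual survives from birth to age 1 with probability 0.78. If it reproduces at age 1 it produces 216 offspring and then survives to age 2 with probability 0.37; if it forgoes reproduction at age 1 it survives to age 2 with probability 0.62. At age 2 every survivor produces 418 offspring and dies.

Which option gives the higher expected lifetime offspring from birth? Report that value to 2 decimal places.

breed at age 1: R₀ = 0.78 × (216 + 0.37 × 418) = 0.78 × 370.6600 = 289.1148
delay to age 2: R₀ = 0.78 × (0.62 × 418) = 0.78 × 259.1600 = 202.1448
Higher: breed at age 1 (289.1148).

289.11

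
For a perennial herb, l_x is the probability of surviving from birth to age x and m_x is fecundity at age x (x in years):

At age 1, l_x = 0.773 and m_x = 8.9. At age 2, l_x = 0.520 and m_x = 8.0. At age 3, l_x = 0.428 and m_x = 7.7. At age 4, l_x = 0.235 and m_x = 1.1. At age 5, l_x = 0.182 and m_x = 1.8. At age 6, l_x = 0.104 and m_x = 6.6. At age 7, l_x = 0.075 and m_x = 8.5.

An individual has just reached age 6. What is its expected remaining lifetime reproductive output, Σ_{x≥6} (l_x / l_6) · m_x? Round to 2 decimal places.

l_6 = 0.104. Conditional survival from age 6 to x is l_x / l_6.
  x=6: (0.104/0.104) × 6.6 = 6.6000
  x=7: (0.075/0.104) × 8.5 = 6.1298
Sum = 6.6000 + 6.1298 = 12.7298

12.73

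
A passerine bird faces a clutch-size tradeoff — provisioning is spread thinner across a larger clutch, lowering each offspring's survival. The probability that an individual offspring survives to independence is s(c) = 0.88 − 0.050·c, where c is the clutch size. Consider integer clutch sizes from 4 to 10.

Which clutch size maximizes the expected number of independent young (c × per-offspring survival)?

9

Expected independent young = c × s(c):
  c=4: 4 × 0.680 = 2.720
  c=5: 5 × 0.630 = 3.150
  c=6: 6 × 0.580 = 3.480
  c=7: 7 × 0.530 = 3.710
  c=8: 8 × 0.480 = 3.840
  c=9: 9 × 0.430 = 3.870
  c=10: 10 × 0.380 = 3.800
Maximum at c = 9 (3.870 independent young).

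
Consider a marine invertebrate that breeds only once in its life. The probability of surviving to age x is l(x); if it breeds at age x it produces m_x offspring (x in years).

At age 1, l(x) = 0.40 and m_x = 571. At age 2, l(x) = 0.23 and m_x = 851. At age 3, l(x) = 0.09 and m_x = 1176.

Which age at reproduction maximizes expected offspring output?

1

Expected offspring if breeding at age x = l(x) × m_x:
  age 1: 0.40 × 571 = 228.400
  age 2: 0.23 × 851 = 195.730
  age 3: 0.09 × 1176 = 105.840
Maximum at age 1 (228.400).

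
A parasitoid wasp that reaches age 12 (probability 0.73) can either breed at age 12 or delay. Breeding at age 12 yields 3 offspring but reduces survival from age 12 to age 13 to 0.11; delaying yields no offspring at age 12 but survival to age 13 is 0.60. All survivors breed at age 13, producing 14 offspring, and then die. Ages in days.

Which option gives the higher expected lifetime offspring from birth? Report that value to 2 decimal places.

breed at age 12: R₀ = 0.73 × (3 + 0.11 × 14) = 0.73 × 4.5400 = 3.3142
delay to age 13: R₀ = 0.73 × (0.60 × 14) = 0.73 × 8.4000 = 6.1320
Higher: delay to age 13 (6.1320).

6.13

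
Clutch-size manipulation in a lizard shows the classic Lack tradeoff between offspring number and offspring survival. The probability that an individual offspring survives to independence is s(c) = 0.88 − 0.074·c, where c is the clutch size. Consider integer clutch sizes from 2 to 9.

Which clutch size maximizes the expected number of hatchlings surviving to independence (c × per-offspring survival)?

Expected hatchlings surviving to independence = c × s(c):
  c=2: 2 × 0.732 = 1.464
  c=3: 3 × 0.658 = 1.974
  c=4: 4 × 0.584 = 2.336
  c=5: 5 × 0.510 = 2.550
  c=6: 6 × 0.436 = 2.616
  c=7: 7 × 0.362 = 2.534
  c=8: 8 × 0.288 = 2.304
  c=9: 9 × 0.214 = 1.926
Maximum at c = 6 (2.616 hatchlings surviving to independence).

6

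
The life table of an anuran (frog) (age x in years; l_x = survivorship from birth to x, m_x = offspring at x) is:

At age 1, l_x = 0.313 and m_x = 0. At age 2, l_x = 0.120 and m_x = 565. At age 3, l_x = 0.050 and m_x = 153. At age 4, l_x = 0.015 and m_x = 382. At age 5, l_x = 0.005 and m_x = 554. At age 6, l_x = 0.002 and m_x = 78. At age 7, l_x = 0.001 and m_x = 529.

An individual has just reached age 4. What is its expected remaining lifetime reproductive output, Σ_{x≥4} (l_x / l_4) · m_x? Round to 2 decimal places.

612.33

l_4 = 0.015. Conditional survival from age 4 to x is l_x / l_4.
  x=4: (0.015/0.015) × 382 = 382.0000
  x=5: (0.005/0.015) × 554 = 184.6667
  x=6: (0.002/0.015) × 78 = 10.4000
  x=7: (0.001/0.015) × 529 = 35.2667
Sum = 382.0000 + 184.6667 + 10.4000 + 35.2667 = 612.3333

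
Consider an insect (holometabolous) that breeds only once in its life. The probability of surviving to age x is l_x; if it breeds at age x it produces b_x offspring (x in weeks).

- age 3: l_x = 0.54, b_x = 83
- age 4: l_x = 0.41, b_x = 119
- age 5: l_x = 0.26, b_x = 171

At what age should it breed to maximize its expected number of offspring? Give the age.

4

Expected offspring if breeding at age x = l_x × b_x:
  age 3: 0.54 × 83 = 44.820
  age 4: 0.41 × 119 = 48.790
  age 5: 0.26 × 171 = 44.460
Maximum at age 4 (48.790).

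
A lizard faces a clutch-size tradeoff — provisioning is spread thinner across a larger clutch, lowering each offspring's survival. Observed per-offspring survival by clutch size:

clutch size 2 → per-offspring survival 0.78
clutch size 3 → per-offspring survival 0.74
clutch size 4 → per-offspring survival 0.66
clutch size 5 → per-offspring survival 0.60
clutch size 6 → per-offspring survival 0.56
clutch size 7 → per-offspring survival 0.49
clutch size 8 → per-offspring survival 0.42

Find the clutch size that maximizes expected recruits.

Expected recruits = c × s(c):
  c=2: 2 × 0.78 = 1.560
  c=3: 3 × 0.74 = 2.220
  c=4: 4 × 0.66 = 2.640
  c=5: 5 × 0.60 = 3.000
  c=6: 6 × 0.56 = 3.360
  c=7: 7 × 0.49 = 3.430
  c=8: 8 × 0.42 = 3.360
Maximum at c = 7 (3.430 recruits).

7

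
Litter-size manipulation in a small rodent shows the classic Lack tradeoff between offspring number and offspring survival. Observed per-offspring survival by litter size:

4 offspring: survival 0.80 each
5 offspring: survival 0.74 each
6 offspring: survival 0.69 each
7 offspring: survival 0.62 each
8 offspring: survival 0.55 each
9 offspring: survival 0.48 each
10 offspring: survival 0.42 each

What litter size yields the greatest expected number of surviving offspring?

8

Expected surviving offspring = c × s(c):
  c=4: 4 × 0.80 = 3.200
  c=5: 5 × 0.74 = 3.700
  c=6: 6 × 0.69 = 4.140
  c=7: 7 × 0.62 = 4.340
  c=8: 8 × 0.55 = 4.400
  c=9: 9 × 0.48 = 4.320
  c=10: 10 × 0.42 = 4.200
Maximum at c = 8 (4.400 surviving offspring).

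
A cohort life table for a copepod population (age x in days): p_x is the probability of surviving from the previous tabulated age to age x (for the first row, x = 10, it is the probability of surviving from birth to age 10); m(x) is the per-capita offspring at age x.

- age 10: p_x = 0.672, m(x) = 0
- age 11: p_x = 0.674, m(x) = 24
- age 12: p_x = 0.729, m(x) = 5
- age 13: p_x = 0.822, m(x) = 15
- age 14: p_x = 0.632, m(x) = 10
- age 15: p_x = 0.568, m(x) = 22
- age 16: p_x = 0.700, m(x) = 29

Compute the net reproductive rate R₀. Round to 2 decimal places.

Survivorship from birth: l_x = p_10·p_11·…·p_x.
  l_10 = 0.67200
  l_11 = 0.45293
  l_12 = 0.33018
  l_13 = 0.27141
  l_14 = 0.17153
  l_15 = 0.09743
  l_16 = 0.06820
R₀ = Σ l_x m(x):
  age 10: 0.67200 × 0 = 0.0000
  age 11: 0.45293 × 24 = 10.8703
  age 12: 0.33018 × 5 = 1.6509
  age 13: 0.27141 × 15 = 4.0711
  age 14: 0.17153 × 10 = 1.7153
  age 15: 0.09743 × 22 = 2.1435
  age 16: 0.06820 × 29 = 1.9778
R₀ = 0.0000 + 10.8703 + 1.6509 + 4.0711 + 1.7153 + 2.1435 + 1.9778 = 22.4289

22.43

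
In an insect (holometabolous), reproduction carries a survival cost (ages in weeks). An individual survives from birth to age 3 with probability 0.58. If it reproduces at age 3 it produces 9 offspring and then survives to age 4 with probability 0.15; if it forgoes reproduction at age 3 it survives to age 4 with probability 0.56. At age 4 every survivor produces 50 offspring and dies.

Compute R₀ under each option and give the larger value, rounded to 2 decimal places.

breed at age 3: R₀ = 0.58 × (9 + 0.15 × 50) = 0.58 × 16.5000 = 9.5700
delay to age 4: R₀ = 0.58 × (0.56 × 50) = 0.58 × 28.0000 = 16.2400
Higher: delay to age 4 (16.2400).

16.24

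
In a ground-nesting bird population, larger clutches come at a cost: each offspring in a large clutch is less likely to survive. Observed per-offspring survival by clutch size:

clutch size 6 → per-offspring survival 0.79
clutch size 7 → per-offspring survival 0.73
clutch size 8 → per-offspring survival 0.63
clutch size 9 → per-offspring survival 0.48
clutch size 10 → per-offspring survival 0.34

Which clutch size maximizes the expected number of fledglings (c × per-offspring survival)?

Expected fledglings = c × s(c):
  c=6: 6 × 0.79 = 4.740
  c=7: 7 × 0.73 = 5.110
  c=8: 8 × 0.63 = 5.040
  c=9: 9 × 0.48 = 4.320
  c=10: 10 × 0.34 = 3.400
Maximum at c = 7 (5.110 fledglings).

7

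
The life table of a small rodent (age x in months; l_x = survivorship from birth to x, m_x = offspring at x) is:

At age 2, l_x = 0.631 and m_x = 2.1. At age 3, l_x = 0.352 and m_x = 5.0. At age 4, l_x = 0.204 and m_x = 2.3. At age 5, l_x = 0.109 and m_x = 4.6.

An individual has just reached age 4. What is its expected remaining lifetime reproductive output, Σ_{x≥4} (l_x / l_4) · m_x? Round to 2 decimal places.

l_4 = 0.204. Conditional survival from age 4 to x is l_x / l_4.
  x=4: (0.204/0.204) × 2.3 = 2.3000
  x=5: (0.109/0.204) × 4.6 = 2.4578
Sum = 2.3000 + 2.4578 = 4.7578

4.76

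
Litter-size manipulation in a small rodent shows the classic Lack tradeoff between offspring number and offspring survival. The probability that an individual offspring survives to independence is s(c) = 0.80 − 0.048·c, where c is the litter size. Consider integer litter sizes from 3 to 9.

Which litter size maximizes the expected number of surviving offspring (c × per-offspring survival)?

8

Expected surviving offspring = c × s(c):
  c=3: 3 × 0.656 = 1.968
  c=4: 4 × 0.608 = 2.432
  c=5: 5 × 0.560 = 2.800
  c=6: 6 × 0.512 = 3.072
  c=7: 7 × 0.464 = 3.248
  c=8: 8 × 0.416 = 3.328
  c=9: 9 × 0.368 = 3.312
Maximum at c = 8 (3.328 surviving offspring).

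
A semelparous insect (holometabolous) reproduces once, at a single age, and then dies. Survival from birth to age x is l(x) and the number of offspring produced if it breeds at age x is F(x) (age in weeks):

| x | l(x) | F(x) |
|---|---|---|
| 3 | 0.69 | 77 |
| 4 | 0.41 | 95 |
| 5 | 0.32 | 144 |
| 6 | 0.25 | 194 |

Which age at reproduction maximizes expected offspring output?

Expected offspring if breeding at age x = l(x) × F(x):
  age 3: 0.69 × 77 = 53.130
  age 4: 0.41 × 95 = 38.950
  age 5: 0.32 × 144 = 46.080
  age 6: 0.25 × 194 = 48.500
Maximum at age 3 (53.130).

3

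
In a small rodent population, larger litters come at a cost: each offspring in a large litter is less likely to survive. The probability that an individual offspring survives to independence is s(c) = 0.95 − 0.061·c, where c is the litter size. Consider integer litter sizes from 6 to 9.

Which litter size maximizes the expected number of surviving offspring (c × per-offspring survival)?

Expected surviving offspring = c × s(c):
  c=6: 6 × 0.584 = 3.504
  c=7: 7 × 0.523 = 3.661
  c=8: 8 × 0.462 = 3.696
  c=9: 9 × 0.401 = 3.609
Maximum at c = 8 (3.696 surviving offspring).

8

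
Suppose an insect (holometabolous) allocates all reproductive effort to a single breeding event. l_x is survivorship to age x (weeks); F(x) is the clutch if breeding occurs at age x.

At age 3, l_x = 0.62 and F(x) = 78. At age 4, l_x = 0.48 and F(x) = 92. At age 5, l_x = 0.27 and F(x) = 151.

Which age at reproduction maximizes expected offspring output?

3

Expected offspring if breeding at age x = l_x × F(x):
  age 3: 0.62 × 78 = 48.360
  age 4: 0.48 × 92 = 44.160
  age 5: 0.27 × 151 = 40.770
Maximum at age 3 (48.360).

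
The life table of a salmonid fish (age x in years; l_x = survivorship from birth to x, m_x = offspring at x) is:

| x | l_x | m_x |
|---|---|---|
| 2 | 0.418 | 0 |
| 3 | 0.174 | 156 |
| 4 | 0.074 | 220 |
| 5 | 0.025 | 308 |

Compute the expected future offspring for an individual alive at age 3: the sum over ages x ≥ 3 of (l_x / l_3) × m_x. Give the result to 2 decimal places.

l_3 = 0.174. Conditional survival from age 3 to x is l_x / l_3.
  x=3: (0.174/0.174) × 156 = 156.0000
  x=4: (0.074/0.174) × 220 = 93.5632
  x=5: (0.025/0.174) × 308 = 44.2529
Sum = 156.0000 + 93.5632 + 44.2529 = 293.8161

293.82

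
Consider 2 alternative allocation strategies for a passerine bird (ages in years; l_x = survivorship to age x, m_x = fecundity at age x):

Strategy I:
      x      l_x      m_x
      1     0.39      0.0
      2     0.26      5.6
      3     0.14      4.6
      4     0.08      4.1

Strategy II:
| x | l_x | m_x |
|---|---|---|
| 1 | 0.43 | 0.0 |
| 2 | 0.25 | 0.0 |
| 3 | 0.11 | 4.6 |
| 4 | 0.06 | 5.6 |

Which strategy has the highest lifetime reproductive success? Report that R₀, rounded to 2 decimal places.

Strategy I: R₀ = 0.39×0.0 + 0.26×5.6 + 0.14×4.6 + 0.08×4.1 = 2.4280
Strategy II: R₀ = 0.43×0.0 + 0.25×0.0 + 0.11×4.6 + 0.06×5.6 = 0.8420
Highest R₀: strategy I with 2.4280.

2.43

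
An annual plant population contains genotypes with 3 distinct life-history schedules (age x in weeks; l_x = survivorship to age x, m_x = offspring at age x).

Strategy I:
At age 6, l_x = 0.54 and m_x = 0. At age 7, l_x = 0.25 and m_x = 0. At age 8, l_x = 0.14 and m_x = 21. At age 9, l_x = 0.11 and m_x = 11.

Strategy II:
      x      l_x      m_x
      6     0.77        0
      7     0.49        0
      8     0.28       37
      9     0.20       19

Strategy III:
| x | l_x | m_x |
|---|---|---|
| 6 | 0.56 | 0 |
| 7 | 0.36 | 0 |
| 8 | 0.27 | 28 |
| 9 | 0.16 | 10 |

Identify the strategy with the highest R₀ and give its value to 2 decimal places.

Strategy I: R₀ = 0.54×0 + 0.25×0 + 0.14×21 + 0.11×11 = 4.1500
Strategy II: R₀ = 0.77×0 + 0.49×0 + 0.28×37 + 0.20×19 = 14.1600
Strategy III: R₀ = 0.56×0 + 0.36×0 + 0.27×28 + 0.16×10 = 9.1600
Highest R₀: strategy II with 14.1600.

14.16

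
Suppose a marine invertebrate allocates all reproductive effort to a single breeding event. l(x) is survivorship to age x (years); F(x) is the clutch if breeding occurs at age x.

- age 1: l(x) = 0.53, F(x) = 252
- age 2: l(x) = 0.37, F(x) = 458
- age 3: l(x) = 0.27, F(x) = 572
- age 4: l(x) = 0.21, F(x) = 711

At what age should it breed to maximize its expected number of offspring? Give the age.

2

Expected offspring if breeding at age x = l(x) × F(x):
  age 1: 0.53 × 252 = 133.560
  age 2: 0.37 × 458 = 169.460
  age 3: 0.27 × 572 = 154.440
  age 4: 0.21 × 711 = 149.310
Maximum at age 2 (169.460).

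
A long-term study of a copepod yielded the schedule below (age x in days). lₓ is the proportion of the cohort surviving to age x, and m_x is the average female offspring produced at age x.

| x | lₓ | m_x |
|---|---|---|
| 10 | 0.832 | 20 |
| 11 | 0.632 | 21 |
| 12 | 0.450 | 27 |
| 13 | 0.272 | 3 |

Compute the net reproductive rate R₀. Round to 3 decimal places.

42.878

R₀ = Σ lₓ m_x:
  age 10: 0.832 × 20 = 16.6400
  age 11: 0.632 × 21 = 13.2720
  age 12: 0.450 × 27 = 12.1500
  age 13: 0.272 × 3 = 0.8160
R₀ = 16.6400 + 13.2720 + 12.1500 + 0.8160 = 42.8780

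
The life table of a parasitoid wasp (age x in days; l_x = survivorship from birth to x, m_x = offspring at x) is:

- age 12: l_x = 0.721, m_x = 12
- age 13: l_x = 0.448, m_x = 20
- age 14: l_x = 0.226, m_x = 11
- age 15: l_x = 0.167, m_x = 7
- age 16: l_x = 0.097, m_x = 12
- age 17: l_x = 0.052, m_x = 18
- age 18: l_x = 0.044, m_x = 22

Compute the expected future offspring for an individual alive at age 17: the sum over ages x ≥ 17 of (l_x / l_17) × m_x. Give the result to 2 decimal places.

l_17 = 0.052. Conditional survival from age 17 to x is l_x / l_17.
  x=17: (0.052/0.052) × 18 = 18.0000
  x=18: (0.044/0.052) × 22 = 18.6154
Sum = 18.0000 + 18.6154 = 36.6154

36.62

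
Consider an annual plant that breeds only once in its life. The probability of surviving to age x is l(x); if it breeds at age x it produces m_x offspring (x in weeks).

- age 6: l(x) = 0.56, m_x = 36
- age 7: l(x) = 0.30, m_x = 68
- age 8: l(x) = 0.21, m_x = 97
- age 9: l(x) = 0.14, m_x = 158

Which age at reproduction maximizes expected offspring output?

Expected offspring if breeding at age x = l(x) × m_x:
  age 6: 0.56 × 36 = 20.160
  age 7: 0.30 × 68 = 20.400
  age 8: 0.21 × 97 = 20.370
  age 9: 0.14 × 158 = 22.120
Maximum at age 9 (22.120).

9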